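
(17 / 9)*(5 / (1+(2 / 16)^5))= 2785280 / 294921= 9.44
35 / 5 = 7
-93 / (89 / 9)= -837 / 89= -9.40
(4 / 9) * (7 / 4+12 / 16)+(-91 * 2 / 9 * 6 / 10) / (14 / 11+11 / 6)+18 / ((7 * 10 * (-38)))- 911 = -2242333031 / 2453850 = -913.80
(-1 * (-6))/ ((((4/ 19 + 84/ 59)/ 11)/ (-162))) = -2996433/ 458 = -6542.43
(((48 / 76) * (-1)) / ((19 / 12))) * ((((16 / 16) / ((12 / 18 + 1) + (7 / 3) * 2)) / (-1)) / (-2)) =-216 / 6859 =-0.03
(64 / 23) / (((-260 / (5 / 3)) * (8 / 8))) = -16 / 897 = -0.02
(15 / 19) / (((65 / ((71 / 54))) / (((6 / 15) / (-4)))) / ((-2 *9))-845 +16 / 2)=-0.00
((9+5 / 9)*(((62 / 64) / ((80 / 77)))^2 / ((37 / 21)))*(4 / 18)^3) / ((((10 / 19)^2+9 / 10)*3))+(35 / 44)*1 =53784405191657 / 66391592509440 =0.81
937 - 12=925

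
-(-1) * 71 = 71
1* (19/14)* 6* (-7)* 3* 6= -1026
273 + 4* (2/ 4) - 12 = 263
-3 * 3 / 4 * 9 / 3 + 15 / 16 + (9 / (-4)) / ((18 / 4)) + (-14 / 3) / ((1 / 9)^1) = -773 / 16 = -48.31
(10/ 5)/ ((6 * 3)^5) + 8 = 7558273/ 944784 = 8.00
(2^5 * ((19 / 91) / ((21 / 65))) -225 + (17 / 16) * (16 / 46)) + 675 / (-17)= -28009237 / 114954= -243.66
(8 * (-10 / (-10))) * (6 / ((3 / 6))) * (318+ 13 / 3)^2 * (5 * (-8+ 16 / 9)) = -310311016.30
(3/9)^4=1/81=0.01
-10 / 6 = -5 / 3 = -1.67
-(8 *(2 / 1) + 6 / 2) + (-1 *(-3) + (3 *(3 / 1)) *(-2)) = -34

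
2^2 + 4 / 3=16 / 3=5.33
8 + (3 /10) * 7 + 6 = 161 /10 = 16.10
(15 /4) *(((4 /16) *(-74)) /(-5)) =111 /8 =13.88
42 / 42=1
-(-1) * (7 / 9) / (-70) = -1 / 90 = -0.01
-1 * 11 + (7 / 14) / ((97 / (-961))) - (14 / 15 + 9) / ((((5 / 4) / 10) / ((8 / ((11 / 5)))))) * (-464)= 858290441 / 6402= 134065.99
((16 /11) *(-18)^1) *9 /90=-144 /55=-2.62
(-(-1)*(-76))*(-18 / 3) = 456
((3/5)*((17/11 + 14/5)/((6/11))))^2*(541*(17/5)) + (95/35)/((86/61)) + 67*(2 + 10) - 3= 161148899187/3762500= 42830.27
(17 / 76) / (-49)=-17 / 3724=-0.00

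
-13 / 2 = -6.50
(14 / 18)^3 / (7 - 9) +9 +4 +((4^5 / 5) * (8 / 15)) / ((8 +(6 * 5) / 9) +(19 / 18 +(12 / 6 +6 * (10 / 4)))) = 317794091 / 19282050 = 16.48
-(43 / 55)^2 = -1849 / 3025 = -0.61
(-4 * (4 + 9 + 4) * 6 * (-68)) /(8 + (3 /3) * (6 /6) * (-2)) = 4624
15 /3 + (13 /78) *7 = 37 /6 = 6.17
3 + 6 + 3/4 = 39/4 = 9.75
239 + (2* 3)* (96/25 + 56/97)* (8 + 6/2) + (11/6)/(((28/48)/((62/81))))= 732791189/1374975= 532.95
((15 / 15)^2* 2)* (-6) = -12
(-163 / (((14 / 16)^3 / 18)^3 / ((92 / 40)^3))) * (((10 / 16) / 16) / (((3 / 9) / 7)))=-4547993221988352 / 144120025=-31556983.30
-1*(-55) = 55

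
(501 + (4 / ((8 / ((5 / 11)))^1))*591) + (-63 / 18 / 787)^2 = 17313841565 / 27252236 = 635.32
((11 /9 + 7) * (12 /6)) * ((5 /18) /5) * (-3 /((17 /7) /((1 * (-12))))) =2072 /153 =13.54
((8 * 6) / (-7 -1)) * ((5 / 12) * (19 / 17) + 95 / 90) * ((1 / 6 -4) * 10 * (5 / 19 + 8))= 884695 / 306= 2891.16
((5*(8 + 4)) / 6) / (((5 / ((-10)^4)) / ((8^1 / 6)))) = 80000 / 3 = 26666.67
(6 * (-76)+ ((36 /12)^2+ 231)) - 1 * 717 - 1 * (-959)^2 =-920614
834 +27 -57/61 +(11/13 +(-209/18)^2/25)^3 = 78551185436462945797/71222128497000000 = 1102.90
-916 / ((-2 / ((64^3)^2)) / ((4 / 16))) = 7868380086272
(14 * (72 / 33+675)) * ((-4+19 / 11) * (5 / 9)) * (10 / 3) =-43452500 / 1089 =-39901.29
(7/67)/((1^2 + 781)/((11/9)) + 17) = 77/484075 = 0.00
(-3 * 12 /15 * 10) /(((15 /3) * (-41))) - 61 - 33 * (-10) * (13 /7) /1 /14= -171844 /10045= -17.11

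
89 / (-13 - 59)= -89 / 72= -1.24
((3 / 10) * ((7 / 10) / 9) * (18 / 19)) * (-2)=-21 / 475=-0.04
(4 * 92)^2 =135424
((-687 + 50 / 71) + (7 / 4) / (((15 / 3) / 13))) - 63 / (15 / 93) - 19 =-1549711 / 1420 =-1091.35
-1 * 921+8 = -913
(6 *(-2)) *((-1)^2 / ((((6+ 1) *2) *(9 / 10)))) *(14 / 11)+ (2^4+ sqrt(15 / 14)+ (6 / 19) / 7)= sqrt(210) / 14+ 65102 / 4389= 15.87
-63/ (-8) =63/ 8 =7.88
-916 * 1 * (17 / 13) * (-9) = 140148 / 13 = 10780.62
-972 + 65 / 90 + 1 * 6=-17375 / 18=-965.28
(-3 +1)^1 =-2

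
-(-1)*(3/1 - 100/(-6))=59/3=19.67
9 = 9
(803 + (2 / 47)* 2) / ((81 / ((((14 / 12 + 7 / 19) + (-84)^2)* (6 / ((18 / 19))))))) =30368079455 / 68526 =443161.42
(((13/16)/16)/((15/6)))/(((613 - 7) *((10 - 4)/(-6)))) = -13/387840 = -0.00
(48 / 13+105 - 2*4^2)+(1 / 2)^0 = 1010 / 13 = 77.69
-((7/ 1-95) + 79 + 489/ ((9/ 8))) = -1277/ 3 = -425.67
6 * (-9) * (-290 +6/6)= 15606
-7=-7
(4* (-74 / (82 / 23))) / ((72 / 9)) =-851 / 82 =-10.38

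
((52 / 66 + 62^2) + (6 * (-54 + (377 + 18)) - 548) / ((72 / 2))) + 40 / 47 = 36174749 / 9306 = 3887.25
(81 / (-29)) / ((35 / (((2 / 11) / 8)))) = -81 / 44660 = -0.00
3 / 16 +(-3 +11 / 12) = -1.90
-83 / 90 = -0.92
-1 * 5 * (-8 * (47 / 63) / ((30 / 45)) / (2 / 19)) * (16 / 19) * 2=15040 / 21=716.19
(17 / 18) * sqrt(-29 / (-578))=sqrt(58) / 36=0.21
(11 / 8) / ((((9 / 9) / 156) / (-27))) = -11583 / 2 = -5791.50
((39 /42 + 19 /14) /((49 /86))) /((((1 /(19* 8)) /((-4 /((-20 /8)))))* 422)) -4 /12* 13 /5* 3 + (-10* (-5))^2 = 904558259 /361865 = 2499.71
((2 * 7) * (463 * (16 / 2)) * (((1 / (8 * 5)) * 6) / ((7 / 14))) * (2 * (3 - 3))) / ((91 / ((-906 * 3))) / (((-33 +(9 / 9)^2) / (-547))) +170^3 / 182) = 0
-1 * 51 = -51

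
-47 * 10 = -470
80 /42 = 40 /21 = 1.90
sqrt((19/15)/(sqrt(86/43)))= 2^(3/4) * sqrt(285)/30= 0.95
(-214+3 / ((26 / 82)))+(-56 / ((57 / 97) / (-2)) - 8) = -16259 / 741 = -21.94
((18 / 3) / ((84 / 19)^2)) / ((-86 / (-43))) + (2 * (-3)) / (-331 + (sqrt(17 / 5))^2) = 1751 / 10192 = 0.17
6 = 6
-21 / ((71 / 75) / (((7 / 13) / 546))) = -525 / 23998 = -0.02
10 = 10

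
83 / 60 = 1.38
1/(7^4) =0.00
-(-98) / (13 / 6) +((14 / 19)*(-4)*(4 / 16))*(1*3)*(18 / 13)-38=1030 / 247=4.17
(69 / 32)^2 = 4761 / 1024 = 4.65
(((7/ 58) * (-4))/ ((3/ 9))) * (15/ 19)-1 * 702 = -387432/ 551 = -703.14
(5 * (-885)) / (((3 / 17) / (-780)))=19558500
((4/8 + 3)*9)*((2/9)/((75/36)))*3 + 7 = 17.08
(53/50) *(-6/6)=-53/50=-1.06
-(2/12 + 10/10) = -7/6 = -1.17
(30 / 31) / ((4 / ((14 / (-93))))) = -35 / 961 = -0.04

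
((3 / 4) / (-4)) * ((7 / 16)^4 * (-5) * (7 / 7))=36015 / 1048576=0.03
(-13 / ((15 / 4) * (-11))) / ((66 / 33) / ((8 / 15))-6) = -208 / 1485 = -0.14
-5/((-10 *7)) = 1/14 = 0.07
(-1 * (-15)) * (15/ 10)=45/ 2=22.50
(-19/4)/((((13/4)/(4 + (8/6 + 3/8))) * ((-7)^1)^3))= 2603/107016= 0.02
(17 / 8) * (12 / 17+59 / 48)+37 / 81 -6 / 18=43913 / 10368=4.24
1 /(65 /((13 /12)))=1 /60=0.02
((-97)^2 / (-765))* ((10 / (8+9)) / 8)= -9409 / 10404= -0.90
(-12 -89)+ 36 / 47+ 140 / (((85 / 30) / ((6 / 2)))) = 38353 / 799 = 48.00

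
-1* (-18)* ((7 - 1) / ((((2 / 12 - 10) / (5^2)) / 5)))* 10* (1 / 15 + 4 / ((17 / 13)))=-43038000 / 1003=-42909.27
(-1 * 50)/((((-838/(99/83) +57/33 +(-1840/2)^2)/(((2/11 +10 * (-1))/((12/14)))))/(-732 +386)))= -19618200/83724217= -0.23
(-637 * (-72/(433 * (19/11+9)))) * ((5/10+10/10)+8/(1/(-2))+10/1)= -1135134/25547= -44.43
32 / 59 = 0.54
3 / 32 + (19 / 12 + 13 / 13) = 257 / 96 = 2.68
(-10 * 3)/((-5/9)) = 54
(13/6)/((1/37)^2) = 2966.17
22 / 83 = 0.27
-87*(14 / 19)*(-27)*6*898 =9325777.26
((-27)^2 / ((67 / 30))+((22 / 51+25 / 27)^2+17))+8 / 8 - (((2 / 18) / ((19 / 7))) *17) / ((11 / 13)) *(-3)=1028803952714 / 2950166043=348.73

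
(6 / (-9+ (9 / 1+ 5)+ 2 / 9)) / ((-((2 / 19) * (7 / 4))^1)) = -2052 / 329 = -6.24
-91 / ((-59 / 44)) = 4004 / 59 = 67.86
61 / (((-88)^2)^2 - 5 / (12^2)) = 8784 / 8635613179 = 0.00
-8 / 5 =-1.60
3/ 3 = 1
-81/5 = -16.20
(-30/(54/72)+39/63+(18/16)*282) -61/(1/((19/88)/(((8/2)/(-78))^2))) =-34965611/7392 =-4730.20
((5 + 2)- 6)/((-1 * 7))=-1/7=-0.14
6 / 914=3 / 457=0.01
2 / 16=1 / 8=0.12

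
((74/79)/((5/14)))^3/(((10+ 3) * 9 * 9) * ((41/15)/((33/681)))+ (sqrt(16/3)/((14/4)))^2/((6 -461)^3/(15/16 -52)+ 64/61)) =939206031601150627776/3091911357014769346457825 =0.00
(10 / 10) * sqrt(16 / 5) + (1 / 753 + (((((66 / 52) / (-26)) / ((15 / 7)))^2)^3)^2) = 2223311955453421653022690655694578486884513 / 1674153902456426480095278312787968000000000000 + 4 * sqrt(5) / 5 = 1.79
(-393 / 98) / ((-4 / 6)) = 1179 / 196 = 6.02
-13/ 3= -4.33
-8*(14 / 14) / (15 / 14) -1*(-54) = 698 / 15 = 46.53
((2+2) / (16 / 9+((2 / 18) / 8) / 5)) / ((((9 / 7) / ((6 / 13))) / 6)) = 4.84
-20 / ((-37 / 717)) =14340 / 37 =387.57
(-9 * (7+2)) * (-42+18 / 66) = 37179 / 11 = 3379.91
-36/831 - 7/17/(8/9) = -19083/37672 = -0.51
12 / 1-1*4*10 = -28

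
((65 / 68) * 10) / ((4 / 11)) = 3575 / 136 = 26.29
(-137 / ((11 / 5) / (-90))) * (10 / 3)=205500 / 11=18681.82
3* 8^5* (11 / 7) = 1081344 / 7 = 154477.71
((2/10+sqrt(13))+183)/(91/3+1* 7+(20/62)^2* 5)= 2883* sqrt(13)/109132+660207/136415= 4.93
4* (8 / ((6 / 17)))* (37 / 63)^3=13777616 / 750141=18.37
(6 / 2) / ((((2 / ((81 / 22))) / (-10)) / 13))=-15795 / 22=-717.95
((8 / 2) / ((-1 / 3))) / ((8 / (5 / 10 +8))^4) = -250563 / 16384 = -15.29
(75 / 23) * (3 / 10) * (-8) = -7.83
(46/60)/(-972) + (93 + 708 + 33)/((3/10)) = 81064777/29160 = 2780.00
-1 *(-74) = 74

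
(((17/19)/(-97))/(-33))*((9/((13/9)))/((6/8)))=612/263549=0.00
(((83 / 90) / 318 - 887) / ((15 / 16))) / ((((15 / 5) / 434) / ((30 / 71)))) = -88139695504 / 1524015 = -57833.88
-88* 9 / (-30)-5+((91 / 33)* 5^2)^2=25994648 / 5445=4774.04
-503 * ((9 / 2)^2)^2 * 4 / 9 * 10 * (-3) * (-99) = -544530195 / 2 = -272265097.50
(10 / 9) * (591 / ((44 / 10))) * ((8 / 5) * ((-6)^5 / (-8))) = 2553120 / 11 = 232101.82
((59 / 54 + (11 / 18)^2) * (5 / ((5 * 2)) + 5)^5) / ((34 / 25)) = 5425.29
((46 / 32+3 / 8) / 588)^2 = 0.00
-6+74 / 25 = -76 / 25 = -3.04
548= 548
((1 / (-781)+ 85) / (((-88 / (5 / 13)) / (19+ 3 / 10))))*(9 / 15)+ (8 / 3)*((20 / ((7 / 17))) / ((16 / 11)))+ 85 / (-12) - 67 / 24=7023896387 / 93813720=74.87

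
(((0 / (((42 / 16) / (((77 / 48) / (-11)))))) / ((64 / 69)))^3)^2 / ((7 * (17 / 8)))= 0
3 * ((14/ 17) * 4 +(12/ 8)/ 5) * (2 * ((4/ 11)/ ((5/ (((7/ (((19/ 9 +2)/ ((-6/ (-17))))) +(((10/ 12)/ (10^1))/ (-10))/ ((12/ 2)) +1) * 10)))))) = 442615121/ 17643450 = 25.09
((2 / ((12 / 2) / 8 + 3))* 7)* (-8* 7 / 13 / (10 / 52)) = -83.63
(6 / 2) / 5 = 3 / 5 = 0.60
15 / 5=3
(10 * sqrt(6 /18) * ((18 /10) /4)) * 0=0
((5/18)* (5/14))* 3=25/84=0.30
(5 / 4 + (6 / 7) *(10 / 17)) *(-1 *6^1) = -2505 / 238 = -10.53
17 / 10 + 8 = 97 / 10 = 9.70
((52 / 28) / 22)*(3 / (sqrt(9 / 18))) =39*sqrt(2) / 154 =0.36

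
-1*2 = -2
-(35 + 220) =-255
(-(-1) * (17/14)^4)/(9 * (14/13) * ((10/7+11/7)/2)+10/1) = 1085773/12254704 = 0.09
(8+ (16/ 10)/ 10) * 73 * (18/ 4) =67014/ 25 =2680.56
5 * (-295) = -1475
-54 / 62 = -27 / 31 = -0.87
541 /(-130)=-541 /130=-4.16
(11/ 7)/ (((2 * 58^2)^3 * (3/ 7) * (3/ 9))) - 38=-11572882533365/ 304549540352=-38.00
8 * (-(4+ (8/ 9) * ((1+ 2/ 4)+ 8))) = -896/ 9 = -99.56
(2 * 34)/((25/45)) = 612/5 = 122.40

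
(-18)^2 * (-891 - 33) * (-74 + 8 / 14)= 21982752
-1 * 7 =-7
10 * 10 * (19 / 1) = 1900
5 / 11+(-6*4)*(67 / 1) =-1607.55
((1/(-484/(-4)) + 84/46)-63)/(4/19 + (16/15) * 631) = -12128460/133503293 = -0.09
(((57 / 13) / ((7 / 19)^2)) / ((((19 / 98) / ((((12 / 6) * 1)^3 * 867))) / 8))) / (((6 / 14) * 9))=93478784 / 39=2396891.90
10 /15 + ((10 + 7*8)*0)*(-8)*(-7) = 2 /3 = 0.67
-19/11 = -1.73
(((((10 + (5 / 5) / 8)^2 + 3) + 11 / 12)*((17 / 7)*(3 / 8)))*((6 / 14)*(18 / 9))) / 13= 1042185 / 163072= 6.39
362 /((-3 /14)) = -5068 /3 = -1689.33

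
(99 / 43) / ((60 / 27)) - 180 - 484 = -570149 / 860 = -662.96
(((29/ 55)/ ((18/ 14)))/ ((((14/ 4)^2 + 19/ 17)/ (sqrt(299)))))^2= 56974574384/ 202459502025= 0.28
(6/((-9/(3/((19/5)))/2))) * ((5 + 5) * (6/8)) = -150/19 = -7.89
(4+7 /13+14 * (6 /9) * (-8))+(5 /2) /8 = -43565 /624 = -69.82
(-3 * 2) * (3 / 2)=-9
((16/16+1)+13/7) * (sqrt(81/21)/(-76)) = -81 * sqrt(21)/3724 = -0.10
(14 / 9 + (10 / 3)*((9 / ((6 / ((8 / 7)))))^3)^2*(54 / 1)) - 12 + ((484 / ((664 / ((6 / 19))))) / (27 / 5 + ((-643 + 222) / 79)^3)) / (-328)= 898155080046504753085073 / 197048715515643674592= 4558.04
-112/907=-0.12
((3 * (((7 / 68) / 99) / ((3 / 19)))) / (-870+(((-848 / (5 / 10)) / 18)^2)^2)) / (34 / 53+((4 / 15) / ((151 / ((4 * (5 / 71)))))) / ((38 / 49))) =3140256986937 / 8044579206005386284592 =0.00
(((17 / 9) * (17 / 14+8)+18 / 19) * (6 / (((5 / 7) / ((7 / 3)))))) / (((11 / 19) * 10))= 20503 / 330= 62.13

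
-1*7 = -7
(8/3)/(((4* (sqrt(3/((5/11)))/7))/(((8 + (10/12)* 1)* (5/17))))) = 1855* sqrt(165)/5049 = 4.72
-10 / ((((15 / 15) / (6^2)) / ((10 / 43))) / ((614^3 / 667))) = -833311958400 / 28681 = -29054494.56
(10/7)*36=360/7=51.43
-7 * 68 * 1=-476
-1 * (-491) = 491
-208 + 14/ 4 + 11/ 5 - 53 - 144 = -3993/ 10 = -399.30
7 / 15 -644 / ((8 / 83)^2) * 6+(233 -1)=-49882909 / 120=-415690.91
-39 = -39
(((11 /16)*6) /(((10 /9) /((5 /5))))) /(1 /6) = 891 /40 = 22.28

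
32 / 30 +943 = 14161 / 15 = 944.07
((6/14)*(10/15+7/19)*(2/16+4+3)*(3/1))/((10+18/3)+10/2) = 177/392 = 0.45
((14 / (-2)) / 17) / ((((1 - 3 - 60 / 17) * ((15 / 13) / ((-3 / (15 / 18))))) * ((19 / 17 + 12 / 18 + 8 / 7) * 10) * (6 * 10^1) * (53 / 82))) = -1331967 / 6507737500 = -0.00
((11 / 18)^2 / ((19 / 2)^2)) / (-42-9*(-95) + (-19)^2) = 121 / 34328934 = 0.00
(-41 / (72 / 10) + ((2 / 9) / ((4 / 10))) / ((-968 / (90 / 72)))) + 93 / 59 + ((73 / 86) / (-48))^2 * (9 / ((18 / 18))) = -166908671783 / 40550433792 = -4.12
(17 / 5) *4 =68 / 5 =13.60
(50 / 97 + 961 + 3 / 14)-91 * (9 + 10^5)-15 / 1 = -12357626543 / 1358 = -9099872.27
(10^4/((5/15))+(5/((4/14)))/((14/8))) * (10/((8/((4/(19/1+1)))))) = 7502.50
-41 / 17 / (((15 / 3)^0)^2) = -41 / 17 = -2.41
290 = 290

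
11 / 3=3.67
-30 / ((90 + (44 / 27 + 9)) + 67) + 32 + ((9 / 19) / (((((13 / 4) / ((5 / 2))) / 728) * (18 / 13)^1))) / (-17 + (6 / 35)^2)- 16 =4051145773 / 893864633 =4.53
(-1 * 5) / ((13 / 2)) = -10 / 13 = -0.77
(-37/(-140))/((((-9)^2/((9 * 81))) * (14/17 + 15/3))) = 629/1540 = 0.41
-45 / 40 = -9 / 8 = -1.12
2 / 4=1 / 2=0.50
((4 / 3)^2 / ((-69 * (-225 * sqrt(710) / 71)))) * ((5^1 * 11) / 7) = 88 * sqrt(710) / 978075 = 0.00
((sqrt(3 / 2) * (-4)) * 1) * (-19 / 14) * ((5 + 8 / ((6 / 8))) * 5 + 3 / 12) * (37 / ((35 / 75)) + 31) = 3457981 * sqrt(6) / 147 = 57621.01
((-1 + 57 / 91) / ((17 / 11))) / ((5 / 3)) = -66 / 455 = -0.15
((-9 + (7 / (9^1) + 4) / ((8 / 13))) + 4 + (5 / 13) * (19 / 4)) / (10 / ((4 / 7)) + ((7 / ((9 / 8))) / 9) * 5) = 0.22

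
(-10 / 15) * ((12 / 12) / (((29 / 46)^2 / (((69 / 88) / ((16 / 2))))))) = -0.16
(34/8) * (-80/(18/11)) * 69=-43010/3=-14336.67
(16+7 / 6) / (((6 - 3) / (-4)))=-206 / 9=-22.89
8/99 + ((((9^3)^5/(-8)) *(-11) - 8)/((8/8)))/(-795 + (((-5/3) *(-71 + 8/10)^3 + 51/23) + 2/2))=11720352696413838709/23837660352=491673785.23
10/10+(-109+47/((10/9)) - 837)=-9027/10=-902.70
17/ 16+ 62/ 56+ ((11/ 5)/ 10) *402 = 253707/ 2800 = 90.61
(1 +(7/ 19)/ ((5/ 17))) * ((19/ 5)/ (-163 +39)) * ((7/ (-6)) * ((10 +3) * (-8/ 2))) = -9737/ 2325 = -4.19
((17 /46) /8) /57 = 17 /20976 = 0.00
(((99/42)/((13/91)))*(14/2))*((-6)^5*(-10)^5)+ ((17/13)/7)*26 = 628689600034/7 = 89812800004.86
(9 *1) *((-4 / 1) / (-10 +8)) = 18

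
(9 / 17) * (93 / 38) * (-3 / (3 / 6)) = -2511 / 323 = -7.77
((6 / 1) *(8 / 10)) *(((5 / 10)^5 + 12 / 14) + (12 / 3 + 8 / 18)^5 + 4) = 4600451731 / 551124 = 8347.40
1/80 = 0.01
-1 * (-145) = 145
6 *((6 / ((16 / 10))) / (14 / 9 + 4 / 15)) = 2025 / 164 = 12.35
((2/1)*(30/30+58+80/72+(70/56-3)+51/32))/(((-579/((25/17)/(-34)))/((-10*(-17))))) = 2158375/1417392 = 1.52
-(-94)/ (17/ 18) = 1692/ 17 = 99.53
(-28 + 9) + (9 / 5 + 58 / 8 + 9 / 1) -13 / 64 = -369 / 320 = -1.15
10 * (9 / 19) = 90 / 19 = 4.74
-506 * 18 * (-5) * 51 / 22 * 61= 6439770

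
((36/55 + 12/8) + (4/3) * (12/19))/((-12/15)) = -6263/1672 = -3.75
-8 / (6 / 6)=-8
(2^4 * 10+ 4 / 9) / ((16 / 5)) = 1805 / 36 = 50.14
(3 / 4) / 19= 3 / 76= 0.04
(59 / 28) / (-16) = -59 / 448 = -0.13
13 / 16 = 0.81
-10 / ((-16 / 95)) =475 / 8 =59.38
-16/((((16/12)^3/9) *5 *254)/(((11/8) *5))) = -2673/8128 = -0.33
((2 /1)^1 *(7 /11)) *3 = 42 /11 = 3.82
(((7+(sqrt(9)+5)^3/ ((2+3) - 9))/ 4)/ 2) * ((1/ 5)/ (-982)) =121/ 39280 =0.00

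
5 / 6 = 0.83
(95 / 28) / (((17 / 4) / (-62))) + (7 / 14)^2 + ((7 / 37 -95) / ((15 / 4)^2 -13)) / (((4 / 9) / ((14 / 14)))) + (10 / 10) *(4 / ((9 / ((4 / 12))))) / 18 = -1069986359 / 4279716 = -250.01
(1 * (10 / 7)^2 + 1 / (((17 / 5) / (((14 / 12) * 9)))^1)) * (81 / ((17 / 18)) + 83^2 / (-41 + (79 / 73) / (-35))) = -1250780723935 / 2969108548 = -421.26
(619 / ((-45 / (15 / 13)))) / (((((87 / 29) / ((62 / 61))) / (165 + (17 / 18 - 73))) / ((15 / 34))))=-160515985 / 727974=-220.50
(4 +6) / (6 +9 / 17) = 170 / 111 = 1.53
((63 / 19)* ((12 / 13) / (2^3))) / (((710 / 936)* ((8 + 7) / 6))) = 6804 / 33725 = 0.20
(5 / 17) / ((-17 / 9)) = -45 / 289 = -0.16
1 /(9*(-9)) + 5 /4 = 401 /324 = 1.24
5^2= 25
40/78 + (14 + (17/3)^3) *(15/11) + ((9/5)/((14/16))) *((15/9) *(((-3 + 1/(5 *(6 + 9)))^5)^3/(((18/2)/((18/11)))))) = -5329318452481588255545410490040665881/636991641484200954437255859375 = -8366386.79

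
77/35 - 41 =-194/5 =-38.80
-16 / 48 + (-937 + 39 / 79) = -222031 / 237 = -936.84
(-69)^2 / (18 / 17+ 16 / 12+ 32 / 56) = 3213 / 2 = 1606.50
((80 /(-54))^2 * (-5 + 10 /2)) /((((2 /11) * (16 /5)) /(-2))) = 0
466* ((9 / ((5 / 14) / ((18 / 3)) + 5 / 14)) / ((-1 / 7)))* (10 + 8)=-6341328 / 5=-1268265.60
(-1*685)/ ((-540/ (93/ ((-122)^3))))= -4247/ 65370528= -0.00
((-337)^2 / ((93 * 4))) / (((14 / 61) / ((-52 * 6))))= -90060217 / 217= -415024.04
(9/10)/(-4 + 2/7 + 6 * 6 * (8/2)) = 0.01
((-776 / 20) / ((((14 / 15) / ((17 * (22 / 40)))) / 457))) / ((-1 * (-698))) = -24868569 / 97720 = -254.49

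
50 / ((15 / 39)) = 130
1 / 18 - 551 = -9917 / 18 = -550.94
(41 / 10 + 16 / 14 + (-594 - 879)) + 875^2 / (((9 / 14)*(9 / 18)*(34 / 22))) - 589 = 16484847131 / 10710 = 1539201.41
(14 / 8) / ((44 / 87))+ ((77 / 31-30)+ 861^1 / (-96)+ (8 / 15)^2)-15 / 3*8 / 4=-104935757 / 2455200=-42.74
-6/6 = -1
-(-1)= 1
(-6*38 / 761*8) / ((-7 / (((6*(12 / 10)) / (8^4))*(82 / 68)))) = 21033 / 28978880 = 0.00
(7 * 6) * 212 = 8904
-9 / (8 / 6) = -27 / 4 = -6.75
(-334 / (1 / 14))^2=21864976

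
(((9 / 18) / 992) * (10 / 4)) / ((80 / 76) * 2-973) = -95 / 73197696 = -0.00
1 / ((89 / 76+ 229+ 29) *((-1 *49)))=-76 / 965153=-0.00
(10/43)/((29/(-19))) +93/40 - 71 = -3433109/49880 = -68.83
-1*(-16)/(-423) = -16/423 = -0.04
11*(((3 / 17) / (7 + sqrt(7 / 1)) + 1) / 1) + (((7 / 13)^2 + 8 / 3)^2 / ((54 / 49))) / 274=734006425103 / 64656049068 - 11*sqrt(7) / 238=11.23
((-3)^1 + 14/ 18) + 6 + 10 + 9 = 205/ 9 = 22.78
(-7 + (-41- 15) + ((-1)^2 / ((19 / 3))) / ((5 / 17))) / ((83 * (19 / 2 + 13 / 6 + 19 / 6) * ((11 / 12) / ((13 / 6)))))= -925704 / 7719415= -0.12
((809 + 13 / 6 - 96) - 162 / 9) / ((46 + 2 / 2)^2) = 89 / 282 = 0.32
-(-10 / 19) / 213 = 10 / 4047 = 0.00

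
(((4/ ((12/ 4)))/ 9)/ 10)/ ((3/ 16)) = 32/ 405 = 0.08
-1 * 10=-10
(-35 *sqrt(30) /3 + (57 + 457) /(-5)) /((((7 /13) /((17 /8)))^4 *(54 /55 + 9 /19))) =-27780.64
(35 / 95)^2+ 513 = 185242 / 361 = 513.14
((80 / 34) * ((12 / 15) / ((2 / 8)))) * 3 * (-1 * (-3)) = 1152 / 17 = 67.76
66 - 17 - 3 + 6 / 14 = 325 / 7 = 46.43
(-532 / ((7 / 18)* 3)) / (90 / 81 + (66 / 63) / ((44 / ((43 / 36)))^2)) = -1092123648 / 2662969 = -410.12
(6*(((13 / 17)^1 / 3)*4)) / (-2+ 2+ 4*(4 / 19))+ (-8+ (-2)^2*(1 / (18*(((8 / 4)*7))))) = -1541 / 2142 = -0.72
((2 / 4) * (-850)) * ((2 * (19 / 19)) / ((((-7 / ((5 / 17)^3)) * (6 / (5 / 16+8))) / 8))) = 59375 / 1734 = 34.24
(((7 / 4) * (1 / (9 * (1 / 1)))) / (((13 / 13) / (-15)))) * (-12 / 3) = 35 / 3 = 11.67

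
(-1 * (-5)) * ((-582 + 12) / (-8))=1425 / 4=356.25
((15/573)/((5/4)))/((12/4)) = 4/573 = 0.01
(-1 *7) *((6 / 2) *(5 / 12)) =-35 / 4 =-8.75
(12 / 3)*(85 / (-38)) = -170 / 19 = -8.95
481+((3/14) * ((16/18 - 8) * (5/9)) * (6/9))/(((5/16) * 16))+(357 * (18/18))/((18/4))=317645/567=560.22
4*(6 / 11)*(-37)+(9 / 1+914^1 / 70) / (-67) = -2090852 / 25795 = -81.06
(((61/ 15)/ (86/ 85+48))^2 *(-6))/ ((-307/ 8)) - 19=-75921917135/ 3996116769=-19.00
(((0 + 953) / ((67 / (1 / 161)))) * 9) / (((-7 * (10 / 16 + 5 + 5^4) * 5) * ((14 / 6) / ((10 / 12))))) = -34308 / 2666600335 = -0.00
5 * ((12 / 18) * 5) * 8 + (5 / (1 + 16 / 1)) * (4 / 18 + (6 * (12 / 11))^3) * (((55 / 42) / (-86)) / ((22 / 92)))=23552072675 / 183889629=128.08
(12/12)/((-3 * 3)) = -1/9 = -0.11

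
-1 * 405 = -405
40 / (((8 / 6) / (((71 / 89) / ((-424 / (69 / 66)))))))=-24495 / 415096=-0.06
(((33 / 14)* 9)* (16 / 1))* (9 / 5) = 21384 / 35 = 610.97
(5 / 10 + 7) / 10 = 3 / 4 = 0.75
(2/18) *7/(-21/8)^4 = 4096/250047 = 0.02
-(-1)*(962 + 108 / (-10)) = 951.20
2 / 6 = 1 / 3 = 0.33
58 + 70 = 128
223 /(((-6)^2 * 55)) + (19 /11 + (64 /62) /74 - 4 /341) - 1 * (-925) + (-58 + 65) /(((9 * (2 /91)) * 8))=8459841389 /9084240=931.27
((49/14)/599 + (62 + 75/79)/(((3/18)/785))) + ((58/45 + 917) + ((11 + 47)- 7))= 1266852884941/4258890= 297460.81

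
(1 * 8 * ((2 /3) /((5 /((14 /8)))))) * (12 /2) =56 /5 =11.20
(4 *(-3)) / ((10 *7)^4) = -3 / 6002500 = -0.00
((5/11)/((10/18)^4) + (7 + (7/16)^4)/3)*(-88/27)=-1924030463/82944000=-23.20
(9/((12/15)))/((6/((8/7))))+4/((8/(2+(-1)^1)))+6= 121/14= 8.64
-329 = -329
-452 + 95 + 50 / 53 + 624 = 14201 / 53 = 267.94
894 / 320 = 447 / 160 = 2.79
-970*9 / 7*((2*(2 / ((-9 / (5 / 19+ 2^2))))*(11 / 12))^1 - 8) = 1615050 / 133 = 12143.23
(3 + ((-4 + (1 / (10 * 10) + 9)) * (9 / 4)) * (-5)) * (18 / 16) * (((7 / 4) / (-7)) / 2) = 38421 / 5120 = 7.50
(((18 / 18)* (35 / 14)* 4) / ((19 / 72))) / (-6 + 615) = 240 / 3857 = 0.06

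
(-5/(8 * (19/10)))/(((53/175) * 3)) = -4375/12084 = -0.36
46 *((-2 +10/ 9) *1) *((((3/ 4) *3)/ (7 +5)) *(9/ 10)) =-69/ 10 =-6.90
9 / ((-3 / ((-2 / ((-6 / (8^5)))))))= -32768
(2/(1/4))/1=8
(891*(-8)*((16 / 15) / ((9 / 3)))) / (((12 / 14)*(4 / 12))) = -44352 / 5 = -8870.40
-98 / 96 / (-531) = 49 / 25488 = 0.00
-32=-32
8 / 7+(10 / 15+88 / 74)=2330 / 777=3.00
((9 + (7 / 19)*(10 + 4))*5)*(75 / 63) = 33625 / 399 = 84.27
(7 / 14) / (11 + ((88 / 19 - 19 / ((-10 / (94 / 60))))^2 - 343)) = -16245000 / 8905983311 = -0.00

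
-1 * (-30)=30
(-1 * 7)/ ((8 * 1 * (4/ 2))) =-7/ 16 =-0.44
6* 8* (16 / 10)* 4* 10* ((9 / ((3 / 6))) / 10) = 27648 / 5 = 5529.60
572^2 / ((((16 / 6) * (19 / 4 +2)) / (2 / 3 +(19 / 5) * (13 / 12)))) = 11737726 / 135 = 86946.12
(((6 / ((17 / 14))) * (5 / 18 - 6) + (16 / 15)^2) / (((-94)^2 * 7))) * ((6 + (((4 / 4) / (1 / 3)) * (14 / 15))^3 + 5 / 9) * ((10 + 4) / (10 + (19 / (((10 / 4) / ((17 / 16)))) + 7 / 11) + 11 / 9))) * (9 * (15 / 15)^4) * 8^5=-4799589546459136 / 1852700725625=-2590.59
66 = 66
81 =81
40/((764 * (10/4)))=0.02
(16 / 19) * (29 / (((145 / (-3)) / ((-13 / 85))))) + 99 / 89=854961 / 718675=1.19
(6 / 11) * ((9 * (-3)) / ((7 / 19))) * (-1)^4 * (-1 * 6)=18468 / 77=239.84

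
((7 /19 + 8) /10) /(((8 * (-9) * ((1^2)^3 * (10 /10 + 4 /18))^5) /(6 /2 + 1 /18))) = -115911 /8901728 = -0.01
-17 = -17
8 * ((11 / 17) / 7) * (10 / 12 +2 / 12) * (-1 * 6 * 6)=-3168 / 119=-26.62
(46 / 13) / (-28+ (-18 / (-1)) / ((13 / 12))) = -23 / 74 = -0.31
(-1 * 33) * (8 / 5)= -264 / 5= -52.80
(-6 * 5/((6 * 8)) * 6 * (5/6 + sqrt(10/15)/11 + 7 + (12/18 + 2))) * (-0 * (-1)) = 0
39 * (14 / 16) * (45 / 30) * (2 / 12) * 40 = 1365 / 4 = 341.25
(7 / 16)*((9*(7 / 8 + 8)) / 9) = 497 / 128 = 3.88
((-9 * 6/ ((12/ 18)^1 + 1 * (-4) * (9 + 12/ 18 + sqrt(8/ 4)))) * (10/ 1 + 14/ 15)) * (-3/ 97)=-84132/ 171205 + 8856 * sqrt(2)/ 171205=-0.42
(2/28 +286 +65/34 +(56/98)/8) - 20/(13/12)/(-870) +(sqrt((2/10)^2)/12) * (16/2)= 387897847/1345890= 288.21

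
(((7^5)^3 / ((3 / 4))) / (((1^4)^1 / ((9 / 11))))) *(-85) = -4842512740141860 / 11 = -440228430921987.27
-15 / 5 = -3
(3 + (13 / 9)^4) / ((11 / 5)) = 241220 / 72171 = 3.34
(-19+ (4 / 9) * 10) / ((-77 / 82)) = 10742 / 693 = 15.50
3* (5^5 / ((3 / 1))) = 3125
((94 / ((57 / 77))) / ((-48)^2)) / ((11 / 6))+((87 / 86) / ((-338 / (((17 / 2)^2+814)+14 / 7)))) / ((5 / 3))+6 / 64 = -585061847 / 397650240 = -1.47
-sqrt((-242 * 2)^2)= -484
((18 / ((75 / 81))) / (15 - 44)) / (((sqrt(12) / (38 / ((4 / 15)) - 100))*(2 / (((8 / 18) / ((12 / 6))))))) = -153*sqrt(3) / 290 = -0.91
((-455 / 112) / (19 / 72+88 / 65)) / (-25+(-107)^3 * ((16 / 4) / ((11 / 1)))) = 0.00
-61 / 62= -0.98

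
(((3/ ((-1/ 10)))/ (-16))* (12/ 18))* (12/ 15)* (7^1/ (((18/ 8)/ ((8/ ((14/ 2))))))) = 32/ 9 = 3.56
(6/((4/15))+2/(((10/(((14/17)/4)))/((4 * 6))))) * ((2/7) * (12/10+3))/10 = 11979/4250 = 2.82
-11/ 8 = -1.38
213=213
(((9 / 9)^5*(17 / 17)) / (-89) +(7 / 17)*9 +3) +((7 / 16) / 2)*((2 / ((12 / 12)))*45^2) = 21608839 / 24208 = 892.63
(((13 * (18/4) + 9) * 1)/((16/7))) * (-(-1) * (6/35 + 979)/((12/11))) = 3392829/128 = 26506.48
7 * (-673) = -4711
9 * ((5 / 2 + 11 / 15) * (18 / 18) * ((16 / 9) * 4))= 3104 / 15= 206.93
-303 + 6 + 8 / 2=-293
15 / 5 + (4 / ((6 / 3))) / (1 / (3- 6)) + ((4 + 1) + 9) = 11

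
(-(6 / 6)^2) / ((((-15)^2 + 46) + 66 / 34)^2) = -289 / 21529600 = -0.00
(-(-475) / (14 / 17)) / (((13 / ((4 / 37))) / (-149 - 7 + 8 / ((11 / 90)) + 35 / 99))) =-144203350 / 333333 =-432.61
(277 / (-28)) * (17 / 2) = -4709 / 56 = -84.09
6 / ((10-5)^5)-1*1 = -3119 / 3125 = -1.00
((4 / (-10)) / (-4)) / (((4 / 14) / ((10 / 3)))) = 7 / 6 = 1.17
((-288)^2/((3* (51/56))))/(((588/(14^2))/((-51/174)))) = -86016/29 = -2966.07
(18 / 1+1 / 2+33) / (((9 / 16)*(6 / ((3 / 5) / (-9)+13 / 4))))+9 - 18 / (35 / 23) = 129692 / 2835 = 45.75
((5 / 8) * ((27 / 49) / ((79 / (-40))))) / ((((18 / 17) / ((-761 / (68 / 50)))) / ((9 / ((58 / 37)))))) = 475149375 / 898072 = 529.08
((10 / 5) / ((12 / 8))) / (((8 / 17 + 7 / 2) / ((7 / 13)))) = 952 / 5265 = 0.18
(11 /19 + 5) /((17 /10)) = 1060 /323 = 3.28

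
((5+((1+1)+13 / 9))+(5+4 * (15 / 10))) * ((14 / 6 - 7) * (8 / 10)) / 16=-4.54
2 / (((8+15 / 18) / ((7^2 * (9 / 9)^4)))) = 11.09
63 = 63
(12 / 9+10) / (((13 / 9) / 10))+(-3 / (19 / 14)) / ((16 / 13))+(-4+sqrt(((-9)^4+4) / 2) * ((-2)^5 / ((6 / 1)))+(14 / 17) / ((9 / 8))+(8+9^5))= 17876774819 / 302328 - 8 * sqrt(13130) / 3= 58824.83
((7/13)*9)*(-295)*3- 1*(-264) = -52323/13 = -4024.85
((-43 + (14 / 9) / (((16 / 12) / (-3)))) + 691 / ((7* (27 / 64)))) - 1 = 70493 / 378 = 186.49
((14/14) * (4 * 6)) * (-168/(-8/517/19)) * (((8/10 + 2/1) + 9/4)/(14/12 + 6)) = 750044988/215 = 3488581.34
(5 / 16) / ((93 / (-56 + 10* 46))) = 505 / 372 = 1.36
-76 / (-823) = 76 / 823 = 0.09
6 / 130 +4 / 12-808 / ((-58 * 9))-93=-91.07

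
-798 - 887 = -1685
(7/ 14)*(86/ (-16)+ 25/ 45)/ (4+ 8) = -347/ 1728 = -0.20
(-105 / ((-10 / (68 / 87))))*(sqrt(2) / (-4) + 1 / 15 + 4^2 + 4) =71638 / 435 - 119*sqrt(2) / 58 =161.78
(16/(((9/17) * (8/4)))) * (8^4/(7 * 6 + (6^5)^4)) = 278528/16452712980283581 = 0.00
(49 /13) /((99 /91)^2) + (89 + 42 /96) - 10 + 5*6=17660959 /156816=112.62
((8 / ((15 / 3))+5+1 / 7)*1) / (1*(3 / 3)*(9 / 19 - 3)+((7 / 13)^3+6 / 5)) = -9851348 / 1709659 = -5.76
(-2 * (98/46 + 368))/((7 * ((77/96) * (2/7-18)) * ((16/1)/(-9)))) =-4.19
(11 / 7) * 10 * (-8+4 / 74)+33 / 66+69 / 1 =-4097 / 74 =-55.36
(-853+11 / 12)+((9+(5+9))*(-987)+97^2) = -14144.08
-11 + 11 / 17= -176 / 17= -10.35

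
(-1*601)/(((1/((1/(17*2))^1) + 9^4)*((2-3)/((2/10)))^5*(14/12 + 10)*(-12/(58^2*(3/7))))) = -3032646/9665796875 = -0.00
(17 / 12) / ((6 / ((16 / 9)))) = 34 / 81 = 0.42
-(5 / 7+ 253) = -1776 / 7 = -253.71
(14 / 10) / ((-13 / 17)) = -119 / 65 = -1.83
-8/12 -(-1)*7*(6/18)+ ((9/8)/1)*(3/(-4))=79/96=0.82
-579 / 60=-193 / 20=-9.65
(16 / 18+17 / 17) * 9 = 17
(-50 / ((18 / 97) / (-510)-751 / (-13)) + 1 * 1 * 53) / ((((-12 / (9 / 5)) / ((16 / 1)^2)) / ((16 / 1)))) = -247921473024 / 7739945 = -32031.43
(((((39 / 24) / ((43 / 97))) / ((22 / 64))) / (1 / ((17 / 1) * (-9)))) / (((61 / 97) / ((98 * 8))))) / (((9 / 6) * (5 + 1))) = -6520963904 / 28853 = -226006.44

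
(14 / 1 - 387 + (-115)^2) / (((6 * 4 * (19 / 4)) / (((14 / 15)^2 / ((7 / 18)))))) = 119952 / 475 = 252.53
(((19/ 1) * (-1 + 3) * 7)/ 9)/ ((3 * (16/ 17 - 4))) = -2261/ 702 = -3.22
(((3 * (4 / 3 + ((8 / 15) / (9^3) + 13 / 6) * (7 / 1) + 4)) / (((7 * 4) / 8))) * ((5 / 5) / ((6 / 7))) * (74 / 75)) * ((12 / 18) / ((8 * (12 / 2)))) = 16592539 / 59049000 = 0.28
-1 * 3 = -3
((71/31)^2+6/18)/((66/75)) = 201050/31713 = 6.34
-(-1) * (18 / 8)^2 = 81 / 16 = 5.06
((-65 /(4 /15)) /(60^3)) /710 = -13 /8179200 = -0.00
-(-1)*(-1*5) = -5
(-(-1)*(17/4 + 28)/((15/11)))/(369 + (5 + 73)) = 473/8940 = 0.05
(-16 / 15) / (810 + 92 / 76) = -0.00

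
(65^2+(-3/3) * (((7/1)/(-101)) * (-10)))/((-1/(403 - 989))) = 250019830/101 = 2475443.86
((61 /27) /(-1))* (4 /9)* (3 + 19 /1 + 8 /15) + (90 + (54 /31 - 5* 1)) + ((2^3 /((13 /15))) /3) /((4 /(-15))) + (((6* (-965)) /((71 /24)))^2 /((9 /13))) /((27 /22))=33384664332331759 /7404901335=4508454.98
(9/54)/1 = 1/6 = 0.17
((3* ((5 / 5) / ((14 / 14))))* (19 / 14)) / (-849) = -19 / 3962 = -0.00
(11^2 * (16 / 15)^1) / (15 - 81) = -88 / 45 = -1.96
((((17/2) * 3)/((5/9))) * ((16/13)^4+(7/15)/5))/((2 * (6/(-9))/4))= -2347843293/7140250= -328.82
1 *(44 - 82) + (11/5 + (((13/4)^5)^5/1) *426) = 7515076665833058981281075358197/2814749767106560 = 2669891566793956.98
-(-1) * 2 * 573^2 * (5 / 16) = 1641645 / 8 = 205205.62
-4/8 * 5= -5/2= -2.50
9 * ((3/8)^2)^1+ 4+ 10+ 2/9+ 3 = 10649/576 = 18.49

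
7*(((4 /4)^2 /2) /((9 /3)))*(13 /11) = 91 /66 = 1.38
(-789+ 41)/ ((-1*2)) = 374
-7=-7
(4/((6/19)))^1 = 38/3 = 12.67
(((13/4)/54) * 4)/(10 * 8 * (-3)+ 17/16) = -104/103221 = -0.00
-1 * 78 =-78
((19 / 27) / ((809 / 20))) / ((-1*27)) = -0.00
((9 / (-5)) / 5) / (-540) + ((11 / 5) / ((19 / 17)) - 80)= -2223881 / 28500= -78.03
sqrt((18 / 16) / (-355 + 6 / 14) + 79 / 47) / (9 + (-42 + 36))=sqrt(91320425801) / 699924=0.43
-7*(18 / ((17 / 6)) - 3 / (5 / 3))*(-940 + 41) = 2435391 / 85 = 28651.66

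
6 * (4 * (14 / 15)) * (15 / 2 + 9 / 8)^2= 33327 / 20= 1666.35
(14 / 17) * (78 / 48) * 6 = 273 / 34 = 8.03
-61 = -61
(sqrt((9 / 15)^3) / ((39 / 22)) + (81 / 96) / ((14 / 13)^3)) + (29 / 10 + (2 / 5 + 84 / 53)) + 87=22 *sqrt(15) / 325 + 2153800431 / 23269120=92.82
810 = 810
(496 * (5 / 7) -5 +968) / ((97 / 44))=405724 / 679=597.53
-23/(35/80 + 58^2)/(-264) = 46/1776423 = 0.00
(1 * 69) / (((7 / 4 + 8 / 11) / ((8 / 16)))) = 1518 / 109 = 13.93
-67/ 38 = -1.76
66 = 66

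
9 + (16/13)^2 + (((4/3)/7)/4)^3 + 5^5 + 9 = 4921508572/1565109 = 3144.51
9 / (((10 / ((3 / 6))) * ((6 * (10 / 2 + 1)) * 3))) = 1 / 240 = 0.00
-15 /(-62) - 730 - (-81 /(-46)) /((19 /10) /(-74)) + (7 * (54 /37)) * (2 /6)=-659401381 /1002478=-657.77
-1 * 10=-10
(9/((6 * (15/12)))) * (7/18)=7/15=0.47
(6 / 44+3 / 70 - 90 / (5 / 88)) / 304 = -609771 / 117040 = -5.21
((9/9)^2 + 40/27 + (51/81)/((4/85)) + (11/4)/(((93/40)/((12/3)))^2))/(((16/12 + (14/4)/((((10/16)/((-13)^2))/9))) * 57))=461295/9332832224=0.00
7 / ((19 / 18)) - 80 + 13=-1147 / 19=-60.37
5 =5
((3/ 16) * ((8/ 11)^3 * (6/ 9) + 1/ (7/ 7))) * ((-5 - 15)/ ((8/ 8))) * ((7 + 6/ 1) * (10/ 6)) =-102.09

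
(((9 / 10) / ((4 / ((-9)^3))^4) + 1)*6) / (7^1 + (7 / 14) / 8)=7625597492667 / 9040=843539545.65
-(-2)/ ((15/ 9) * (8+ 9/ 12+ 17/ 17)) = 8/ 65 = 0.12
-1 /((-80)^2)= -1 /6400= -0.00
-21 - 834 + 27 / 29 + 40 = -23608 / 29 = -814.07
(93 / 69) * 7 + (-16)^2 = 6105 / 23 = 265.43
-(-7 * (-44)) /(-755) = 308 /755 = 0.41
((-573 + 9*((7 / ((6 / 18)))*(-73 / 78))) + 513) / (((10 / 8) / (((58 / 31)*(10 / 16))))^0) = -236.88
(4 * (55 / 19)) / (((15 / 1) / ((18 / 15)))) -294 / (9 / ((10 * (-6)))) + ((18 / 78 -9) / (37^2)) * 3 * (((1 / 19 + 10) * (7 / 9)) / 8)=13261343129 / 6762860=1960.91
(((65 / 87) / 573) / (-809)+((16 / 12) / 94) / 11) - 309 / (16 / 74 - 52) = 238433276129315 / 39949232860548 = 5.97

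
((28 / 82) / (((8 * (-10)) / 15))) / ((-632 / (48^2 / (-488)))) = -189 / 395158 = -0.00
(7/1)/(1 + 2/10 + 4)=35/26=1.35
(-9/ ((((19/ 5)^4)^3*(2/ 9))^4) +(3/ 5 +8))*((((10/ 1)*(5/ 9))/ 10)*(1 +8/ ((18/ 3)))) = 115573781670089408639107161561852025266105213617290850047853025781/ 10367083405622637984238849037927123756158230164197118576195528112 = 11.15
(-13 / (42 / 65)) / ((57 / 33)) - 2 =-10891 / 798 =-13.65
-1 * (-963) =963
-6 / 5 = -1.20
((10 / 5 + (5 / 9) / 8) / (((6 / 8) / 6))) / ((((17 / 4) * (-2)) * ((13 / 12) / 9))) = -3576 / 221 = -16.18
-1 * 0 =0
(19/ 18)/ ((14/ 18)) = 19/ 14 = 1.36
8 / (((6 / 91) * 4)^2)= 8281 / 72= 115.01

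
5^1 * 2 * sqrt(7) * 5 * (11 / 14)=275 * sqrt(7) / 7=103.94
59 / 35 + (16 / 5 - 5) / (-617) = 36466 / 21595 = 1.69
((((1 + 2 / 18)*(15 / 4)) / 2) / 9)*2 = 25 / 54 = 0.46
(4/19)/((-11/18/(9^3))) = -52488/209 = -251.14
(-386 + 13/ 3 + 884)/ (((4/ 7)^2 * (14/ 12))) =1318.62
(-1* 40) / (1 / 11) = -440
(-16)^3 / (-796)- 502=-98874 / 199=-496.85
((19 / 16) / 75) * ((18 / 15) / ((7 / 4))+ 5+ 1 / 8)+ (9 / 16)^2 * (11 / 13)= 3142613 / 8736000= 0.36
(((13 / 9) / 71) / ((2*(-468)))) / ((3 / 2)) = -1 / 69012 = -0.00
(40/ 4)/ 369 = 0.03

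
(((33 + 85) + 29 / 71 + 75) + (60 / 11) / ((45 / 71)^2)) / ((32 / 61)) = 83202719 / 210870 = 394.57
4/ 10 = 2/ 5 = 0.40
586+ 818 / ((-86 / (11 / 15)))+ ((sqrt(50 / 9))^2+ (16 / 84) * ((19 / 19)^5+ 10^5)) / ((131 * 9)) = 9504846319 / 15969555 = 595.19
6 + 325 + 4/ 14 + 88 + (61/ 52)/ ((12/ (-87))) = 598097/ 1456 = 410.78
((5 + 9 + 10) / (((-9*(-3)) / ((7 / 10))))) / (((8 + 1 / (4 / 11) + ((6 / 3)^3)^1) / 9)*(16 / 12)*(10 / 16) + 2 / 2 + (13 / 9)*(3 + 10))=224 / 7745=0.03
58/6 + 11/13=10.51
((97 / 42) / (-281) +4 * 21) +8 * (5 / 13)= 13358603 / 153426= 87.07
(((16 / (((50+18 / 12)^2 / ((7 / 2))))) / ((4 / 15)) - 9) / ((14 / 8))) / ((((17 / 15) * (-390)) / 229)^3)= 1136542727949 / 1603168998886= 0.71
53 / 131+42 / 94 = 5242 / 6157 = 0.85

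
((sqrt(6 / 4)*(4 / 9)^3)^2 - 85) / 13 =-15055447 / 2302911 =-6.54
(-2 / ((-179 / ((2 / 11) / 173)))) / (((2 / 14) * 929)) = 28 / 316451773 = 0.00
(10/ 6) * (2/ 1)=10/ 3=3.33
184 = 184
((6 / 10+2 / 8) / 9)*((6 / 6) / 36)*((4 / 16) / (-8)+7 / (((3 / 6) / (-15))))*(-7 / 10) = 799799 / 2073600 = 0.39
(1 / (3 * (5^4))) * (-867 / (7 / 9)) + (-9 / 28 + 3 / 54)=-135511 / 157500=-0.86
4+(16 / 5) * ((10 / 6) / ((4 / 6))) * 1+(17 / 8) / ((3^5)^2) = 12.00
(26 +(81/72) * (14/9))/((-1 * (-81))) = 37/108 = 0.34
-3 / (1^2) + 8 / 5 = -1.40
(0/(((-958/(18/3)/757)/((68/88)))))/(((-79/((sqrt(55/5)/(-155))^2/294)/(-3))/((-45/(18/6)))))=0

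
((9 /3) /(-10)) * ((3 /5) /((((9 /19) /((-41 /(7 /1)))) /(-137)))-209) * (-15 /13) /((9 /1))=42389 /1365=31.05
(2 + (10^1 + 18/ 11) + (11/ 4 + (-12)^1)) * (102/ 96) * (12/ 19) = 9843/ 3344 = 2.94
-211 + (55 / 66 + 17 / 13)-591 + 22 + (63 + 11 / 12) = -37125 / 52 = -713.94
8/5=1.60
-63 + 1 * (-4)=-67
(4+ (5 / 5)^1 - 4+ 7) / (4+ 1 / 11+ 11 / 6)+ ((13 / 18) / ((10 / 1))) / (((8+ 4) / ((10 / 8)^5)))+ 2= 582678955 / 172965888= 3.37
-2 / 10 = -1 / 5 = -0.20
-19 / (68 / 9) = -171 / 68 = -2.51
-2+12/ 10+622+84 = 3526/ 5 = 705.20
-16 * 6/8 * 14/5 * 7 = -1176/5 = -235.20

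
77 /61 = 1.26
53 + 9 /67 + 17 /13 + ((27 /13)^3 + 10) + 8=11982154 /147199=81.40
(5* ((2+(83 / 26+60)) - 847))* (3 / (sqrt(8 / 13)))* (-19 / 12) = 1931065* sqrt(26) / 416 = 23669.56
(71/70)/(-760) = -71/53200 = -0.00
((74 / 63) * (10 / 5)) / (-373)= -148 / 23499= -0.01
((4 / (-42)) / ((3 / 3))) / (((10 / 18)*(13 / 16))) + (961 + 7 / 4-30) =1697221 / 1820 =932.54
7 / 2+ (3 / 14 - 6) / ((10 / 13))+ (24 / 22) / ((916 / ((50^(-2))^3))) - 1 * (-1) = -832450781249979 / 275515625000000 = -3.02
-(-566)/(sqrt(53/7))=566 * sqrt(371)/53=205.70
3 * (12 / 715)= 36 / 715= 0.05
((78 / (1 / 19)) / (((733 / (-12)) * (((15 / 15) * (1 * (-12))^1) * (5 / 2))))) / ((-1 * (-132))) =247 / 40315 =0.01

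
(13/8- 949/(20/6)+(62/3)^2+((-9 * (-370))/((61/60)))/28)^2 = 1609873665879361/23629838400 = 68128.85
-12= -12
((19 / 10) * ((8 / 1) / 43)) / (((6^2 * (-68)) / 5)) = -19 / 26316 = -0.00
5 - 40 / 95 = 87 / 19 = 4.58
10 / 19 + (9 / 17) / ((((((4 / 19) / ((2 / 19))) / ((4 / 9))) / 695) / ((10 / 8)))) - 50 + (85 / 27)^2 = 29500735 / 470934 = 62.64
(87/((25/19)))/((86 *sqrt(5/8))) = 1653 *sqrt(10)/5375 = 0.97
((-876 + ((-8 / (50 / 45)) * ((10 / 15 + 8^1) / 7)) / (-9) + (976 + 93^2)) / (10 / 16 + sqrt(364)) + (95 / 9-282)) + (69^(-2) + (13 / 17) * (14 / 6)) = -1251199402091 / 4394798163 + 117599872 * sqrt(91) / 2443455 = 174.42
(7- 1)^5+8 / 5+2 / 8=155557 / 20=7777.85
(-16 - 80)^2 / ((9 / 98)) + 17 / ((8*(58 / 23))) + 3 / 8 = 46563893 / 464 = 100353.22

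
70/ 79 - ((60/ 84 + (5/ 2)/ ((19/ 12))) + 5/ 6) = -141245/ 63042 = -2.24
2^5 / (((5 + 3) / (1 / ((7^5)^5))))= 4 / 1341068619663964900807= 0.00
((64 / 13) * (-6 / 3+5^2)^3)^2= 606355001344 / 169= 3587899416.24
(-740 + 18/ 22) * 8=-65048/ 11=-5913.45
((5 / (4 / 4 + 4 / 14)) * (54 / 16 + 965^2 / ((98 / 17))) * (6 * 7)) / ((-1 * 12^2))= -316623115 / 1728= -183230.97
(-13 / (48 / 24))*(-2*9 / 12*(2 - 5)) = -117 / 4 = -29.25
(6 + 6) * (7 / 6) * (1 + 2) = 42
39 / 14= 2.79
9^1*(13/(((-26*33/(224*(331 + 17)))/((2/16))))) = -14616/11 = -1328.73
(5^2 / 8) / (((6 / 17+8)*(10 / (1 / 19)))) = 85 / 43168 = 0.00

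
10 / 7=1.43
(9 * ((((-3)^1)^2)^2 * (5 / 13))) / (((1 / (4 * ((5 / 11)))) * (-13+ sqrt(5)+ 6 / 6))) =-874800 / 19877- 72900 * sqrt(5) / 19877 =-52.21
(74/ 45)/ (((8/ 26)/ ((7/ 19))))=3367/ 1710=1.97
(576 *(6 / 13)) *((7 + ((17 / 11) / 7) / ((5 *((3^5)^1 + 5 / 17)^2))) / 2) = 1244754314091 / 1337781445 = 930.46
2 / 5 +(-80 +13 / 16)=-78.79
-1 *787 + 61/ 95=-74704/ 95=-786.36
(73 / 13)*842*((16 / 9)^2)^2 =4028235776 / 85293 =47228.21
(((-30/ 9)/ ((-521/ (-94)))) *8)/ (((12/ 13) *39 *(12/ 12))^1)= -1880/ 14067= -0.13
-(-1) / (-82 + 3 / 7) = -7 / 571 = -0.01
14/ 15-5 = -61/ 15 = -4.07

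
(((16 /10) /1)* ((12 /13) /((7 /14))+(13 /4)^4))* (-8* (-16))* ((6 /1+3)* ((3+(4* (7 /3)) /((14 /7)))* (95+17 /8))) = 20235529881 /130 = 155657922.16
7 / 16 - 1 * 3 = -41 / 16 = -2.56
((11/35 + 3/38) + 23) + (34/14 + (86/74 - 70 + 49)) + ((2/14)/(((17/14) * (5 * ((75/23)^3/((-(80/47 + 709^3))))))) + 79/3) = -4011209948879383679/16587614531250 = -241819.58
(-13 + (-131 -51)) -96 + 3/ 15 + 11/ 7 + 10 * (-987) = -355573/ 35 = -10159.23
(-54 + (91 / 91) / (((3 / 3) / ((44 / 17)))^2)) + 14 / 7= -13092 / 289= -45.30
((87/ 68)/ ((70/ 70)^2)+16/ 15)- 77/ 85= 1469/ 1020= 1.44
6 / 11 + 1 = 17 / 11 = 1.55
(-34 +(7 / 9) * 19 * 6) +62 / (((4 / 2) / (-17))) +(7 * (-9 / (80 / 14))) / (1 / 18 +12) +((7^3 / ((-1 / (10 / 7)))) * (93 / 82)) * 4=-205610281 / 76260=-2696.17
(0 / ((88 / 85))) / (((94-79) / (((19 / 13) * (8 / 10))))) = 0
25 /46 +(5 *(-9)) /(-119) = 5045 /5474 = 0.92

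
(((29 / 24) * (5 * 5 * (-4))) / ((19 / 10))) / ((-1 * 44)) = 3625 / 2508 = 1.45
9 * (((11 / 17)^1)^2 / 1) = 1089 / 289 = 3.77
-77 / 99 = -7 / 9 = -0.78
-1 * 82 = -82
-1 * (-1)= 1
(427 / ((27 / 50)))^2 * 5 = 3126354.60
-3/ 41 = -0.07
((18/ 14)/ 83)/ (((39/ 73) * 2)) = 219/ 15106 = 0.01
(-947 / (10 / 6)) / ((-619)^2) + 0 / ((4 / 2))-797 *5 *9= -68710349166 / 1915805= -35865.00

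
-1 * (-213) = 213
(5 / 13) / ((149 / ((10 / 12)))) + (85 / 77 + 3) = 3674477 / 894894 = 4.11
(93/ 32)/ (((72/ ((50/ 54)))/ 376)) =36425/ 2592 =14.05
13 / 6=2.17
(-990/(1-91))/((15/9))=33/5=6.60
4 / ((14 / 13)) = 26 / 7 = 3.71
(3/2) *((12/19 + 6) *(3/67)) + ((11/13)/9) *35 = 556444/148941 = 3.74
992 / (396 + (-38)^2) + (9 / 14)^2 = 21467 / 22540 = 0.95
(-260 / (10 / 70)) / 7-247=-507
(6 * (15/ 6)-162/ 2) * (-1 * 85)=5610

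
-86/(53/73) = -6278/53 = -118.45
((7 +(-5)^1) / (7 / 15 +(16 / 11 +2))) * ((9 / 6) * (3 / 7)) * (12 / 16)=4455 / 18116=0.25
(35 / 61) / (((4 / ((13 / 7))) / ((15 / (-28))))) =-975 / 6832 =-0.14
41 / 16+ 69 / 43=2867 / 688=4.17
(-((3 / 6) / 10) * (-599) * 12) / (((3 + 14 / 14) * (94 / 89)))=159933 / 1880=85.07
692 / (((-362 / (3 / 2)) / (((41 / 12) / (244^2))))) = -7093 / 43104064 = -0.00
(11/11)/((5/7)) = 7/5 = 1.40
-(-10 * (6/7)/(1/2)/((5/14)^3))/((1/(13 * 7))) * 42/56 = 642096/25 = 25683.84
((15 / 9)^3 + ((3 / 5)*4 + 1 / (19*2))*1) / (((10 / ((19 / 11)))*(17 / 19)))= 1.36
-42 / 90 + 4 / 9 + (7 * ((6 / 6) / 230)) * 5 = 269 / 2070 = 0.13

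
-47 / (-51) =0.92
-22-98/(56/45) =-403/4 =-100.75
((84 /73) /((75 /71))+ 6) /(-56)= -6469 /51100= -0.13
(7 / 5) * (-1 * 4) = -28 / 5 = -5.60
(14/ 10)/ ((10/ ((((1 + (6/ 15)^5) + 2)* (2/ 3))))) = 0.28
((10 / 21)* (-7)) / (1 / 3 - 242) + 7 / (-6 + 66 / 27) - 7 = -41551 / 4640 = -8.95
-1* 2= -2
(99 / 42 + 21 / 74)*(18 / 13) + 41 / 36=4.80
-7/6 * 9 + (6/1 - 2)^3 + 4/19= 2041/38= 53.71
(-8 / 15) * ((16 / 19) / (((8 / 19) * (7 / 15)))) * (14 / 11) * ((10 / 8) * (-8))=320 / 11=29.09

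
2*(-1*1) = -2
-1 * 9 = -9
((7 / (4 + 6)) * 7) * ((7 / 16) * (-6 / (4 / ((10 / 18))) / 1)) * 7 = -2401 / 192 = -12.51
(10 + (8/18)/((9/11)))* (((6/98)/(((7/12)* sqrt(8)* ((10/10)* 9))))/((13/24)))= 976* sqrt(2)/17199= 0.08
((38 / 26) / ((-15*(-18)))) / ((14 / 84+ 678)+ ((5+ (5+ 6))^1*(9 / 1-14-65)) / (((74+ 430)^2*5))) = 399 / 49987600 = 0.00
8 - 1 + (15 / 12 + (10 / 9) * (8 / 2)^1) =12.69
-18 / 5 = -3.60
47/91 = 0.52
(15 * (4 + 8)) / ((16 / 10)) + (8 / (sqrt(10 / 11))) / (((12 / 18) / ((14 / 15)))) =28 * sqrt(110) / 25 + 225 / 2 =124.25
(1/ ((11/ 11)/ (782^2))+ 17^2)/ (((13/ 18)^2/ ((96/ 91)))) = 19029831552/ 15379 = 1237390.70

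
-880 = -880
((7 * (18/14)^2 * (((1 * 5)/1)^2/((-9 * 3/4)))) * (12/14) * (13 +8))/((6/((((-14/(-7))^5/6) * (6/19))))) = -28800/133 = -216.54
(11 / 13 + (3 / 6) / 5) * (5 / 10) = 123 / 260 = 0.47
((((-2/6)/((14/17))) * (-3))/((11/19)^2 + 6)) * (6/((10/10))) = 18411/16009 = 1.15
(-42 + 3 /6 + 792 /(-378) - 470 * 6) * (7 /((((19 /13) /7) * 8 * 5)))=-10944661 /4560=-2400.14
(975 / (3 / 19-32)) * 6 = -22230 / 121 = -183.72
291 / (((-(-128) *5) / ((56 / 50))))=0.51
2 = 2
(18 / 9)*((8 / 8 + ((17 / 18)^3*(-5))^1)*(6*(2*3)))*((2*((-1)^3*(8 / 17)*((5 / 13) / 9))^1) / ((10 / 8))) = 92224 / 12393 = 7.44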